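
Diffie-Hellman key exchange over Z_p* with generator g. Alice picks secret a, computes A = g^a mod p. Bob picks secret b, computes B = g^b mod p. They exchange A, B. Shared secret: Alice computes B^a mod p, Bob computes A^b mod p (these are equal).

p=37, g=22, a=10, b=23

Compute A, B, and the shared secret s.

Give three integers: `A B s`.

Answer: 21 24 4

Derivation:
A = 22^10 mod 37  (bits of 10 = 1010)
  bit 0 = 1: r = r^2 * 22 mod 37 = 1^2 * 22 = 1*22 = 22
  bit 1 = 0: r = r^2 mod 37 = 22^2 = 3
  bit 2 = 1: r = r^2 * 22 mod 37 = 3^2 * 22 = 9*22 = 13
  bit 3 = 0: r = r^2 mod 37 = 13^2 = 21
  -> A = 21
B = 22^23 mod 37  (bits of 23 = 10111)
  bit 0 = 1: r = r^2 * 22 mod 37 = 1^2 * 22 = 1*22 = 22
  bit 1 = 0: r = r^2 mod 37 = 22^2 = 3
  bit 2 = 1: r = r^2 * 22 mod 37 = 3^2 * 22 = 9*22 = 13
  bit 3 = 1: r = r^2 * 22 mod 37 = 13^2 * 22 = 21*22 = 18
  bit 4 = 1: r = r^2 * 22 mod 37 = 18^2 * 22 = 28*22 = 24
  -> B = 24
s = B^a = 24^10 mod 37  (bits of 10 = 1010)
  bit 0 = 1: r = r^2 * 24 mod 37 = 1^2 * 24 = 1*24 = 24
  bit 1 = 0: r = r^2 mod 37 = 24^2 = 21
  bit 2 = 1: r = r^2 * 24 mod 37 = 21^2 * 24 = 34*24 = 2
  bit 3 = 0: r = r^2 mod 37 = 2^2 = 4
  -> s = B^a = 4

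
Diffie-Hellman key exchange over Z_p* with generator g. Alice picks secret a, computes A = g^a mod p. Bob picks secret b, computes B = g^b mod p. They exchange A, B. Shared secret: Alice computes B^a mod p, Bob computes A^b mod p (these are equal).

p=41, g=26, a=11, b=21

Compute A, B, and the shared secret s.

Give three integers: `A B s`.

Answer: 12 15 29

Derivation:
A = 26^11 mod 41  (bits of 11 = 1011)
  bit 0 = 1: r = r^2 * 26 mod 41 = 1^2 * 26 = 1*26 = 26
  bit 1 = 0: r = r^2 mod 41 = 26^2 = 20
  bit 2 = 1: r = r^2 * 26 mod 41 = 20^2 * 26 = 31*26 = 27
  bit 3 = 1: r = r^2 * 26 mod 41 = 27^2 * 26 = 32*26 = 12
  -> A = 12
B = 26^21 mod 41  (bits of 21 = 10101)
  bit 0 = 1: r = r^2 * 26 mod 41 = 1^2 * 26 = 1*26 = 26
  bit 1 = 0: r = r^2 mod 41 = 26^2 = 20
  bit 2 = 1: r = r^2 * 26 mod 41 = 20^2 * 26 = 31*26 = 27
  bit 3 = 0: r = r^2 mod 41 = 27^2 = 32
  bit 4 = 1: r = r^2 * 26 mod 41 = 32^2 * 26 = 40*26 = 15
  -> B = 15
s = B^a = 15^11 mod 41  (bits of 11 = 1011)
  bit 0 = 1: r = r^2 * 15 mod 41 = 1^2 * 15 = 1*15 = 15
  bit 1 = 0: r = r^2 mod 41 = 15^2 = 20
  bit 2 = 1: r = r^2 * 15 mod 41 = 20^2 * 15 = 31*15 = 14
  bit 3 = 1: r = r^2 * 15 mod 41 = 14^2 * 15 = 32*15 = 29
  -> s = B^a = 29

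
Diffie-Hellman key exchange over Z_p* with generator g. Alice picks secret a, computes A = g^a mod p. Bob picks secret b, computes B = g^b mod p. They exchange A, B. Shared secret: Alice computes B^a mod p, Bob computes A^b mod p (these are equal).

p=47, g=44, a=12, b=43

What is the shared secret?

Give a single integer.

A = 44^12 mod 47  (bits of 12 = 1100)
  bit 0 = 1: r = r^2 * 44 mod 47 = 1^2 * 44 = 1*44 = 44
  bit 1 = 1: r = r^2 * 44 mod 47 = 44^2 * 44 = 9*44 = 20
  bit 2 = 0: r = r^2 mod 47 = 20^2 = 24
  bit 3 = 0: r = r^2 mod 47 = 24^2 = 12
  -> A = 12
B = 44^43 mod 47  (bits of 43 = 101011)
  bit 0 = 1: r = r^2 * 44 mod 47 = 1^2 * 44 = 1*44 = 44
  bit 1 = 0: r = r^2 mod 47 = 44^2 = 9
  bit 2 = 1: r = r^2 * 44 mod 47 = 9^2 * 44 = 34*44 = 39
  bit 3 = 0: r = r^2 mod 47 = 39^2 = 17
  bit 4 = 1: r = r^2 * 44 mod 47 = 17^2 * 44 = 7*44 = 26
  bit 5 = 1: r = r^2 * 44 mod 47 = 26^2 * 44 = 18*44 = 40
  -> B = 40
s = B^a = 40^12 mod 47  (bits of 12 = 1100)
  bit 0 = 1: r = r^2 * 40 mod 47 = 1^2 * 40 = 1*40 = 40
  bit 1 = 1: r = r^2 * 40 mod 47 = 40^2 * 40 = 2*40 = 33
  bit 2 = 0: r = r^2 mod 47 = 33^2 = 8
  bit 3 = 0: r = r^2 mod 47 = 8^2 = 17
  -> s = B^a = 17

Answer: 17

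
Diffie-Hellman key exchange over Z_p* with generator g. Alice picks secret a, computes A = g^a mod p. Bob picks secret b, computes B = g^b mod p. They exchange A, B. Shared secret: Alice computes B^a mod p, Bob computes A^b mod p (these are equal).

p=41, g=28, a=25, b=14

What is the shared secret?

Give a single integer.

Answer: 32

Derivation:
A = 28^25 mod 41  (bits of 25 = 11001)
  bit 0 = 1: r = r^2 * 28 mod 41 = 1^2 * 28 = 1*28 = 28
  bit 1 = 1: r = r^2 * 28 mod 41 = 28^2 * 28 = 5*28 = 17
  bit 2 = 0: r = r^2 mod 41 = 17^2 = 2
  bit 3 = 0: r = r^2 mod 41 = 2^2 = 4
  bit 4 = 1: r = r^2 * 28 mod 41 = 4^2 * 28 = 16*28 = 38
  -> A = 38
B = 28^14 mod 41  (bits of 14 = 1110)
  bit 0 = 1: r = r^2 * 28 mod 41 = 1^2 * 28 = 1*28 = 28
  bit 1 = 1: r = r^2 * 28 mod 41 = 28^2 * 28 = 5*28 = 17
  bit 2 = 1: r = r^2 * 28 mod 41 = 17^2 * 28 = 2*28 = 15
  bit 3 = 0: r = r^2 mod 41 = 15^2 = 20
  -> B = 20
s = B^a = 20^25 mod 41  (bits of 25 = 11001)
  bit 0 = 1: r = r^2 * 20 mod 41 = 1^2 * 20 = 1*20 = 20
  bit 1 = 1: r = r^2 * 20 mod 41 = 20^2 * 20 = 31*20 = 5
  bit 2 = 0: r = r^2 mod 41 = 5^2 = 25
  bit 3 = 0: r = r^2 mod 41 = 25^2 = 10
  bit 4 = 1: r = r^2 * 20 mod 41 = 10^2 * 20 = 18*20 = 32
  -> s = B^a = 32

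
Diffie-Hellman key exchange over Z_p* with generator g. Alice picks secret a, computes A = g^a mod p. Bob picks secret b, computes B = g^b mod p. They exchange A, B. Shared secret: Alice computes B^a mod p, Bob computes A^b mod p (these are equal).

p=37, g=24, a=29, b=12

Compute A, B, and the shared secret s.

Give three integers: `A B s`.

Answer: 15 10 26

Derivation:
A = 24^29 mod 37  (bits of 29 = 11101)
  bit 0 = 1: r = r^2 * 24 mod 37 = 1^2 * 24 = 1*24 = 24
  bit 1 = 1: r = r^2 * 24 mod 37 = 24^2 * 24 = 21*24 = 23
  bit 2 = 1: r = r^2 * 24 mod 37 = 23^2 * 24 = 11*24 = 5
  bit 3 = 0: r = r^2 mod 37 = 5^2 = 25
  bit 4 = 1: r = r^2 * 24 mod 37 = 25^2 * 24 = 33*24 = 15
  -> A = 15
B = 24^12 mod 37  (bits of 12 = 1100)
  bit 0 = 1: r = r^2 * 24 mod 37 = 1^2 * 24 = 1*24 = 24
  bit 1 = 1: r = r^2 * 24 mod 37 = 24^2 * 24 = 21*24 = 23
  bit 2 = 0: r = r^2 mod 37 = 23^2 = 11
  bit 3 = 0: r = r^2 mod 37 = 11^2 = 10
  -> B = 10
s = B^a = 10^29 mod 37  (bits of 29 = 11101)
  bit 0 = 1: r = r^2 * 10 mod 37 = 1^2 * 10 = 1*10 = 10
  bit 1 = 1: r = r^2 * 10 mod 37 = 10^2 * 10 = 26*10 = 1
  bit 2 = 1: r = r^2 * 10 mod 37 = 1^2 * 10 = 1*10 = 10
  bit 3 = 0: r = r^2 mod 37 = 10^2 = 26
  bit 4 = 1: r = r^2 * 10 mod 37 = 26^2 * 10 = 10*10 = 26
  -> s = B^a = 26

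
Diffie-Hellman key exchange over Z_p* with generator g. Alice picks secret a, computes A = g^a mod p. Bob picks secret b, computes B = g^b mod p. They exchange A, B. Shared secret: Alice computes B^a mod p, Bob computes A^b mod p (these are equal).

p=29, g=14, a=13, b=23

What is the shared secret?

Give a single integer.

A = 14^13 mod 29  (bits of 13 = 1101)
  bit 0 = 1: r = r^2 * 14 mod 29 = 1^2 * 14 = 1*14 = 14
  bit 1 = 1: r = r^2 * 14 mod 29 = 14^2 * 14 = 22*14 = 18
  bit 2 = 0: r = r^2 mod 29 = 18^2 = 5
  bit 3 = 1: r = r^2 * 14 mod 29 = 5^2 * 14 = 25*14 = 2
  -> A = 2
B = 14^23 mod 29  (bits of 23 = 10111)
  bit 0 = 1: r = r^2 * 14 mod 29 = 1^2 * 14 = 1*14 = 14
  bit 1 = 0: r = r^2 mod 29 = 14^2 = 22
  bit 2 = 1: r = r^2 * 14 mod 29 = 22^2 * 14 = 20*14 = 19
  bit 3 = 1: r = r^2 * 14 mod 29 = 19^2 * 14 = 13*14 = 8
  bit 4 = 1: r = r^2 * 14 mod 29 = 8^2 * 14 = 6*14 = 26
  -> B = 26
s = B^a = 26^13 mod 29  (bits of 13 = 1101)
  bit 0 = 1: r = r^2 * 26 mod 29 = 1^2 * 26 = 1*26 = 26
  bit 1 = 1: r = r^2 * 26 mod 29 = 26^2 * 26 = 9*26 = 2
  bit 2 = 0: r = r^2 mod 29 = 2^2 = 4
  bit 3 = 1: r = r^2 * 26 mod 29 = 4^2 * 26 = 16*26 = 10
  -> s = B^a = 10

Answer: 10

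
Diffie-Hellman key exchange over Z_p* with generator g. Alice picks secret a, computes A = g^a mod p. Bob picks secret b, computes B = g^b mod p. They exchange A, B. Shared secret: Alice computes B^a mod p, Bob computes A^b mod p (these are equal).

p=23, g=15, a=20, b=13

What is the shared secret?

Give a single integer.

Answer: 12

Derivation:
A = 15^20 mod 23  (bits of 20 = 10100)
  bit 0 = 1: r = r^2 * 15 mod 23 = 1^2 * 15 = 1*15 = 15
  bit 1 = 0: r = r^2 mod 23 = 15^2 = 18
  bit 2 = 1: r = r^2 * 15 mod 23 = 18^2 * 15 = 2*15 = 7
  bit 3 = 0: r = r^2 mod 23 = 7^2 = 3
  bit 4 = 0: r = r^2 mod 23 = 3^2 = 9
  -> A = 9
B = 15^13 mod 23  (bits of 13 = 1101)
  bit 0 = 1: r = r^2 * 15 mod 23 = 1^2 * 15 = 1*15 = 15
  bit 1 = 1: r = r^2 * 15 mod 23 = 15^2 * 15 = 18*15 = 17
  bit 2 = 0: r = r^2 mod 23 = 17^2 = 13
  bit 3 = 1: r = r^2 * 15 mod 23 = 13^2 * 15 = 8*15 = 5
  -> B = 5
s = B^a = 5^20 mod 23  (bits of 20 = 10100)
  bit 0 = 1: r = r^2 * 5 mod 23 = 1^2 * 5 = 1*5 = 5
  bit 1 = 0: r = r^2 mod 23 = 5^2 = 2
  bit 2 = 1: r = r^2 * 5 mod 23 = 2^2 * 5 = 4*5 = 20
  bit 3 = 0: r = r^2 mod 23 = 20^2 = 9
  bit 4 = 0: r = r^2 mod 23 = 9^2 = 12
  -> s = B^a = 12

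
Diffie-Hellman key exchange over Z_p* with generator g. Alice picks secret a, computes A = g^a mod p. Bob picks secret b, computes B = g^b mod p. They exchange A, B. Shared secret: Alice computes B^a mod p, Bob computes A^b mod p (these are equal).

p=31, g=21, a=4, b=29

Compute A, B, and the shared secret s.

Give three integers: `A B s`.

Answer: 18 3 19

Derivation:
A = 21^4 mod 31  (bits of 4 = 100)
  bit 0 = 1: r = r^2 * 21 mod 31 = 1^2 * 21 = 1*21 = 21
  bit 1 = 0: r = r^2 mod 31 = 21^2 = 7
  bit 2 = 0: r = r^2 mod 31 = 7^2 = 18
  -> A = 18
B = 21^29 mod 31  (bits of 29 = 11101)
  bit 0 = 1: r = r^2 * 21 mod 31 = 1^2 * 21 = 1*21 = 21
  bit 1 = 1: r = r^2 * 21 mod 31 = 21^2 * 21 = 7*21 = 23
  bit 2 = 1: r = r^2 * 21 mod 31 = 23^2 * 21 = 2*21 = 11
  bit 3 = 0: r = r^2 mod 31 = 11^2 = 28
  bit 4 = 1: r = r^2 * 21 mod 31 = 28^2 * 21 = 9*21 = 3
  -> B = 3
s = B^a = 3^4 mod 31  (bits of 4 = 100)
  bit 0 = 1: r = r^2 * 3 mod 31 = 1^2 * 3 = 1*3 = 3
  bit 1 = 0: r = r^2 mod 31 = 3^2 = 9
  bit 2 = 0: r = r^2 mod 31 = 9^2 = 19
  -> s = B^a = 19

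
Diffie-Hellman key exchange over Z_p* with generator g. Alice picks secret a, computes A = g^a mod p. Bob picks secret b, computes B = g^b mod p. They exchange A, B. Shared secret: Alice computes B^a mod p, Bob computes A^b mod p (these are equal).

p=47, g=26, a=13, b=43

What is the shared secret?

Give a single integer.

Answer: 10

Derivation:
A = 26^13 mod 47  (bits of 13 = 1101)
  bit 0 = 1: r = r^2 * 26 mod 47 = 1^2 * 26 = 1*26 = 26
  bit 1 = 1: r = r^2 * 26 mod 47 = 26^2 * 26 = 18*26 = 45
  bit 2 = 0: r = r^2 mod 47 = 45^2 = 4
  bit 3 = 1: r = r^2 * 26 mod 47 = 4^2 * 26 = 16*26 = 40
  -> A = 40
B = 26^43 mod 47  (bits of 43 = 101011)
  bit 0 = 1: r = r^2 * 26 mod 47 = 1^2 * 26 = 1*26 = 26
  bit 1 = 0: r = r^2 mod 47 = 26^2 = 18
  bit 2 = 1: r = r^2 * 26 mod 47 = 18^2 * 26 = 42*26 = 11
  bit 3 = 0: r = r^2 mod 47 = 11^2 = 27
  bit 4 = 1: r = r^2 * 26 mod 47 = 27^2 * 26 = 24*26 = 13
  bit 5 = 1: r = r^2 * 26 mod 47 = 13^2 * 26 = 28*26 = 23
  -> B = 23
s = B^a = 23^13 mod 47  (bits of 13 = 1101)
  bit 0 = 1: r = r^2 * 23 mod 47 = 1^2 * 23 = 1*23 = 23
  bit 1 = 1: r = r^2 * 23 mod 47 = 23^2 * 23 = 12*23 = 41
  bit 2 = 0: r = r^2 mod 47 = 41^2 = 36
  bit 3 = 1: r = r^2 * 23 mod 47 = 36^2 * 23 = 27*23 = 10
  -> s = B^a = 10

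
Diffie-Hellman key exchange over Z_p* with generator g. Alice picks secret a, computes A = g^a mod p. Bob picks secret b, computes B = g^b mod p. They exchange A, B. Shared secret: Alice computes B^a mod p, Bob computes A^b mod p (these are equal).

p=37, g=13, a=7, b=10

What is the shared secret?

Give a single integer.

A = 13^7 mod 37  (bits of 7 = 111)
  bit 0 = 1: r = r^2 * 13 mod 37 = 1^2 * 13 = 1*13 = 13
  bit 1 = 1: r = r^2 * 13 mod 37 = 13^2 * 13 = 21*13 = 14
  bit 2 = 1: r = r^2 * 13 mod 37 = 14^2 * 13 = 11*13 = 32
  -> A = 32
B = 13^10 mod 37  (bits of 10 = 1010)
  bit 0 = 1: r = r^2 * 13 mod 37 = 1^2 * 13 = 1*13 = 13
  bit 1 = 0: r = r^2 mod 37 = 13^2 = 21
  bit 2 = 1: r = r^2 * 13 mod 37 = 21^2 * 13 = 34*13 = 35
  bit 3 = 0: r = r^2 mod 37 = 35^2 = 4
  -> B = 4
s = B^a = 4^7 mod 37  (bits of 7 = 111)
  bit 0 = 1: r = r^2 * 4 mod 37 = 1^2 * 4 = 1*4 = 4
  bit 1 = 1: r = r^2 * 4 mod 37 = 4^2 * 4 = 16*4 = 27
  bit 2 = 1: r = r^2 * 4 mod 37 = 27^2 * 4 = 26*4 = 30
  -> s = B^a = 30

Answer: 30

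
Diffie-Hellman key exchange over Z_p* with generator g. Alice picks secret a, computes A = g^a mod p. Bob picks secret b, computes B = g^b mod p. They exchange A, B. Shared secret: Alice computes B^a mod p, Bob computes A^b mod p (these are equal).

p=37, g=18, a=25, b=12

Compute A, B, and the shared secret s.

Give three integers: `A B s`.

A = 18^25 mod 37  (bits of 25 = 11001)
  bit 0 = 1: r = r^2 * 18 mod 37 = 1^2 * 18 = 1*18 = 18
  bit 1 = 1: r = r^2 * 18 mod 37 = 18^2 * 18 = 28*18 = 23
  bit 2 = 0: r = r^2 mod 37 = 23^2 = 11
  bit 3 = 0: r = r^2 mod 37 = 11^2 = 10
  bit 4 = 1: r = r^2 * 18 mod 37 = 10^2 * 18 = 26*18 = 24
  -> A = 24
B = 18^12 mod 37  (bits of 12 = 1100)
  bit 0 = 1: r = r^2 * 18 mod 37 = 1^2 * 18 = 1*18 = 18
  bit 1 = 1: r = r^2 * 18 mod 37 = 18^2 * 18 = 28*18 = 23
  bit 2 = 0: r = r^2 mod 37 = 23^2 = 11
  bit 3 = 0: r = r^2 mod 37 = 11^2 = 10
  -> B = 10
s = B^a = 10^25 mod 37  (bits of 25 = 11001)
  bit 0 = 1: r = r^2 * 10 mod 37 = 1^2 * 10 = 1*10 = 10
  bit 1 = 1: r = r^2 * 10 mod 37 = 10^2 * 10 = 26*10 = 1
  bit 2 = 0: r = r^2 mod 37 = 1^2 = 1
  bit 3 = 0: r = r^2 mod 37 = 1^2 = 1
  bit 4 = 1: r = r^2 * 10 mod 37 = 1^2 * 10 = 1*10 = 10
  -> s = B^a = 10

Answer: 24 10 10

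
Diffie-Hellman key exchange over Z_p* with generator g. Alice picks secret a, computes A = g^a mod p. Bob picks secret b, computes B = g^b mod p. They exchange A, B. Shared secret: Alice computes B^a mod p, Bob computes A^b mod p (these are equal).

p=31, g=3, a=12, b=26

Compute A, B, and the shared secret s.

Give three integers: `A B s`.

A = 3^12 mod 31  (bits of 12 = 1100)
  bit 0 = 1: r = r^2 * 3 mod 31 = 1^2 * 3 = 1*3 = 3
  bit 1 = 1: r = r^2 * 3 mod 31 = 3^2 * 3 = 9*3 = 27
  bit 2 = 0: r = r^2 mod 31 = 27^2 = 16
  bit 3 = 0: r = r^2 mod 31 = 16^2 = 8
  -> A = 8
B = 3^26 mod 31  (bits of 26 = 11010)
  bit 0 = 1: r = r^2 * 3 mod 31 = 1^2 * 3 = 1*3 = 3
  bit 1 = 1: r = r^2 * 3 mod 31 = 3^2 * 3 = 9*3 = 27
  bit 2 = 0: r = r^2 mod 31 = 27^2 = 16
  bit 3 = 1: r = r^2 * 3 mod 31 = 16^2 * 3 = 8*3 = 24
  bit 4 = 0: r = r^2 mod 31 = 24^2 = 18
  -> B = 18
s = B^a = 18^12 mod 31  (bits of 12 = 1100)
  bit 0 = 1: r = r^2 * 18 mod 31 = 1^2 * 18 = 1*18 = 18
  bit 1 = 1: r = r^2 * 18 mod 31 = 18^2 * 18 = 14*18 = 4
  bit 2 = 0: r = r^2 mod 31 = 4^2 = 16
  bit 3 = 0: r = r^2 mod 31 = 16^2 = 8
  -> s = B^a = 8

Answer: 8 18 8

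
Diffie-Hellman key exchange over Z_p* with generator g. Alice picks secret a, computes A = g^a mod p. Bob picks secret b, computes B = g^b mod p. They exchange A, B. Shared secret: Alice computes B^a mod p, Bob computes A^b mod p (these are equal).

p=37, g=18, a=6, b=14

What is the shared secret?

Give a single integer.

Answer: 10

Derivation:
A = 18^6 mod 37  (bits of 6 = 110)
  bit 0 = 1: r = r^2 * 18 mod 37 = 1^2 * 18 = 1*18 = 18
  bit 1 = 1: r = r^2 * 18 mod 37 = 18^2 * 18 = 28*18 = 23
  bit 2 = 0: r = r^2 mod 37 = 23^2 = 11
  -> A = 11
B = 18^14 mod 37  (bits of 14 = 1110)
  bit 0 = 1: r = r^2 * 18 mod 37 = 1^2 * 18 = 1*18 = 18
  bit 1 = 1: r = r^2 * 18 mod 37 = 18^2 * 18 = 28*18 = 23
  bit 2 = 1: r = r^2 * 18 mod 37 = 23^2 * 18 = 11*18 = 13
  bit 3 = 0: r = r^2 mod 37 = 13^2 = 21
  -> B = 21
s = B^a = 21^6 mod 37  (bits of 6 = 110)
  bit 0 = 1: r = r^2 * 21 mod 37 = 1^2 * 21 = 1*21 = 21
  bit 1 = 1: r = r^2 * 21 mod 37 = 21^2 * 21 = 34*21 = 11
  bit 2 = 0: r = r^2 mod 37 = 11^2 = 10
  -> s = B^a = 10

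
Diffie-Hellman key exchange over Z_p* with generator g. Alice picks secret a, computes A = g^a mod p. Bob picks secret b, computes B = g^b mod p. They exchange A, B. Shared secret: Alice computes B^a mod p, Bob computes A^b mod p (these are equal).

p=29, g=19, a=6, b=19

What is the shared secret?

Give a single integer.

Answer: 13

Derivation:
A = 19^6 mod 29  (bits of 6 = 110)
  bit 0 = 1: r = r^2 * 19 mod 29 = 1^2 * 19 = 1*19 = 19
  bit 1 = 1: r = r^2 * 19 mod 29 = 19^2 * 19 = 13*19 = 15
  bit 2 = 0: r = r^2 mod 29 = 15^2 = 22
  -> A = 22
B = 19^19 mod 29  (bits of 19 = 10011)
  bit 0 = 1: r = r^2 * 19 mod 29 = 1^2 * 19 = 1*19 = 19
  bit 1 = 0: r = r^2 mod 29 = 19^2 = 13
  bit 2 = 0: r = r^2 mod 29 = 13^2 = 24
  bit 3 = 1: r = r^2 * 19 mod 29 = 24^2 * 19 = 25*19 = 11
  bit 4 = 1: r = r^2 * 19 mod 29 = 11^2 * 19 = 5*19 = 8
  -> B = 8
s = B^a = 8^6 mod 29  (bits of 6 = 110)
  bit 0 = 1: r = r^2 * 8 mod 29 = 1^2 * 8 = 1*8 = 8
  bit 1 = 1: r = r^2 * 8 mod 29 = 8^2 * 8 = 6*8 = 19
  bit 2 = 0: r = r^2 mod 29 = 19^2 = 13
  -> s = B^a = 13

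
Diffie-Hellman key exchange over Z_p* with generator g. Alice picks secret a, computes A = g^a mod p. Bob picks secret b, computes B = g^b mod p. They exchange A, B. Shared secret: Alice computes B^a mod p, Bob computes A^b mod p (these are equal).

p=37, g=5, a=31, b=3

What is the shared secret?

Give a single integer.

A = 5^31 mod 37  (bits of 31 = 11111)
  bit 0 = 1: r = r^2 * 5 mod 37 = 1^2 * 5 = 1*5 = 5
  bit 1 = 1: r = r^2 * 5 mod 37 = 5^2 * 5 = 25*5 = 14
  bit 2 = 1: r = r^2 * 5 mod 37 = 14^2 * 5 = 11*5 = 18
  bit 3 = 1: r = r^2 * 5 mod 37 = 18^2 * 5 = 28*5 = 29
  bit 4 = 1: r = r^2 * 5 mod 37 = 29^2 * 5 = 27*5 = 24
  -> A = 24
B = 5^3 mod 37  (bits of 3 = 11)
  bit 0 = 1: r = r^2 * 5 mod 37 = 1^2 * 5 = 1*5 = 5
  bit 1 = 1: r = r^2 * 5 mod 37 = 5^2 * 5 = 25*5 = 14
  -> B = 14
s = B^a = 14^31 mod 37  (bits of 31 = 11111)
  bit 0 = 1: r = r^2 * 14 mod 37 = 1^2 * 14 = 1*14 = 14
  bit 1 = 1: r = r^2 * 14 mod 37 = 14^2 * 14 = 11*14 = 6
  bit 2 = 1: r = r^2 * 14 mod 37 = 6^2 * 14 = 36*14 = 23
  bit 3 = 1: r = r^2 * 14 mod 37 = 23^2 * 14 = 11*14 = 6
  bit 4 = 1: r = r^2 * 14 mod 37 = 6^2 * 14 = 36*14 = 23
  -> s = B^a = 23

Answer: 23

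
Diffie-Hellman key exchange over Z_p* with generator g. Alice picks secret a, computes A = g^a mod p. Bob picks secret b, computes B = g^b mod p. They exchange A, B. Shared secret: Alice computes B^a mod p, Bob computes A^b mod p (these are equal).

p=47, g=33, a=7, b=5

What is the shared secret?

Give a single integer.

Answer: 22

Derivation:
A = 33^7 mod 47  (bits of 7 = 111)
  bit 0 = 1: r = r^2 * 33 mod 47 = 1^2 * 33 = 1*33 = 33
  bit 1 = 1: r = r^2 * 33 mod 47 = 33^2 * 33 = 8*33 = 29
  bit 2 = 1: r = r^2 * 33 mod 47 = 29^2 * 33 = 42*33 = 23
  -> A = 23
B = 33^5 mod 47  (bits of 5 = 101)
  bit 0 = 1: r = r^2 * 33 mod 47 = 1^2 * 33 = 1*33 = 33
  bit 1 = 0: r = r^2 mod 47 = 33^2 = 8
  bit 2 = 1: r = r^2 * 33 mod 47 = 8^2 * 33 = 17*33 = 44
  -> B = 44
s = B^a = 44^7 mod 47  (bits of 7 = 111)
  bit 0 = 1: r = r^2 * 44 mod 47 = 1^2 * 44 = 1*44 = 44
  bit 1 = 1: r = r^2 * 44 mod 47 = 44^2 * 44 = 9*44 = 20
  bit 2 = 1: r = r^2 * 44 mod 47 = 20^2 * 44 = 24*44 = 22
  -> s = B^a = 22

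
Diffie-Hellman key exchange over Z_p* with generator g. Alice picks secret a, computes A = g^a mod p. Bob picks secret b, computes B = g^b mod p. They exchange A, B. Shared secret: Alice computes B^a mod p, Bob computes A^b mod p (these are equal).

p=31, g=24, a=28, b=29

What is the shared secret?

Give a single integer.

Answer: 18

Derivation:
A = 24^28 mod 31  (bits of 28 = 11100)
  bit 0 = 1: r = r^2 * 24 mod 31 = 1^2 * 24 = 1*24 = 24
  bit 1 = 1: r = r^2 * 24 mod 31 = 24^2 * 24 = 18*24 = 29
  bit 2 = 1: r = r^2 * 24 mod 31 = 29^2 * 24 = 4*24 = 3
  bit 3 = 0: r = r^2 mod 31 = 3^2 = 9
  bit 4 = 0: r = r^2 mod 31 = 9^2 = 19
  -> A = 19
B = 24^29 mod 31  (bits of 29 = 11101)
  bit 0 = 1: r = r^2 * 24 mod 31 = 1^2 * 24 = 1*24 = 24
  bit 1 = 1: r = r^2 * 24 mod 31 = 24^2 * 24 = 18*24 = 29
  bit 2 = 1: r = r^2 * 24 mod 31 = 29^2 * 24 = 4*24 = 3
  bit 3 = 0: r = r^2 mod 31 = 3^2 = 9
  bit 4 = 1: r = r^2 * 24 mod 31 = 9^2 * 24 = 19*24 = 22
  -> B = 22
s = B^a = 22^28 mod 31  (bits of 28 = 11100)
  bit 0 = 1: r = r^2 * 22 mod 31 = 1^2 * 22 = 1*22 = 22
  bit 1 = 1: r = r^2 * 22 mod 31 = 22^2 * 22 = 19*22 = 15
  bit 2 = 1: r = r^2 * 22 mod 31 = 15^2 * 22 = 8*22 = 21
  bit 3 = 0: r = r^2 mod 31 = 21^2 = 7
  bit 4 = 0: r = r^2 mod 31 = 7^2 = 18
  -> s = B^a = 18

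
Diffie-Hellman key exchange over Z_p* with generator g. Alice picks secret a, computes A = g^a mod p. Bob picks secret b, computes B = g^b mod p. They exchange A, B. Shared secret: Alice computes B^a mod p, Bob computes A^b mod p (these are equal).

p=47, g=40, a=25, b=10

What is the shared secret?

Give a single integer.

Answer: 37

Derivation:
A = 40^25 mod 47  (bits of 25 = 11001)
  bit 0 = 1: r = r^2 * 40 mod 47 = 1^2 * 40 = 1*40 = 40
  bit 1 = 1: r = r^2 * 40 mod 47 = 40^2 * 40 = 2*40 = 33
  bit 2 = 0: r = r^2 mod 47 = 33^2 = 8
  bit 3 = 0: r = r^2 mod 47 = 8^2 = 17
  bit 4 = 1: r = r^2 * 40 mod 47 = 17^2 * 40 = 7*40 = 45
  -> A = 45
B = 40^10 mod 47  (bits of 10 = 1010)
  bit 0 = 1: r = r^2 * 40 mod 47 = 1^2 * 40 = 1*40 = 40
  bit 1 = 0: r = r^2 mod 47 = 40^2 = 2
  bit 2 = 1: r = r^2 * 40 mod 47 = 2^2 * 40 = 4*40 = 19
  bit 3 = 0: r = r^2 mod 47 = 19^2 = 32
  -> B = 32
s = B^a = 32^25 mod 47  (bits of 25 = 11001)
  bit 0 = 1: r = r^2 * 32 mod 47 = 1^2 * 32 = 1*32 = 32
  bit 1 = 1: r = r^2 * 32 mod 47 = 32^2 * 32 = 37*32 = 9
  bit 2 = 0: r = r^2 mod 47 = 9^2 = 34
  bit 3 = 0: r = r^2 mod 47 = 34^2 = 28
  bit 4 = 1: r = r^2 * 32 mod 47 = 28^2 * 32 = 32*32 = 37
  -> s = B^a = 37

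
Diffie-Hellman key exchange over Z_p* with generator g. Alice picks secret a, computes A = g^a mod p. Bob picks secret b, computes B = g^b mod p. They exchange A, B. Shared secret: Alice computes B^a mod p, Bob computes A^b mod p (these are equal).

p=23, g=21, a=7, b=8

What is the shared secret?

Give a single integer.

A = 21^7 mod 23  (bits of 7 = 111)
  bit 0 = 1: r = r^2 * 21 mod 23 = 1^2 * 21 = 1*21 = 21
  bit 1 = 1: r = r^2 * 21 mod 23 = 21^2 * 21 = 4*21 = 15
  bit 2 = 1: r = r^2 * 21 mod 23 = 15^2 * 21 = 18*21 = 10
  -> A = 10
B = 21^8 mod 23  (bits of 8 = 1000)
  bit 0 = 1: r = r^2 * 21 mod 23 = 1^2 * 21 = 1*21 = 21
  bit 1 = 0: r = r^2 mod 23 = 21^2 = 4
  bit 2 = 0: r = r^2 mod 23 = 4^2 = 16
  bit 3 = 0: r = r^2 mod 23 = 16^2 = 3
  -> B = 3
s = B^a = 3^7 mod 23  (bits of 7 = 111)
  bit 0 = 1: r = r^2 * 3 mod 23 = 1^2 * 3 = 1*3 = 3
  bit 1 = 1: r = r^2 * 3 mod 23 = 3^2 * 3 = 9*3 = 4
  bit 2 = 1: r = r^2 * 3 mod 23 = 4^2 * 3 = 16*3 = 2
  -> s = B^a = 2

Answer: 2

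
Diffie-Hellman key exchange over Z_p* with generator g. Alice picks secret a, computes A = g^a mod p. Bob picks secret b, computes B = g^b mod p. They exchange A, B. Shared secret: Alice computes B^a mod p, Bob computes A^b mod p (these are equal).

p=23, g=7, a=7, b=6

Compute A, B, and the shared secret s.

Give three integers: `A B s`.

Answer: 5 4 8

Derivation:
A = 7^7 mod 23  (bits of 7 = 111)
  bit 0 = 1: r = r^2 * 7 mod 23 = 1^2 * 7 = 1*7 = 7
  bit 1 = 1: r = r^2 * 7 mod 23 = 7^2 * 7 = 3*7 = 21
  bit 2 = 1: r = r^2 * 7 mod 23 = 21^2 * 7 = 4*7 = 5
  -> A = 5
B = 7^6 mod 23  (bits of 6 = 110)
  bit 0 = 1: r = r^2 * 7 mod 23 = 1^2 * 7 = 1*7 = 7
  bit 1 = 1: r = r^2 * 7 mod 23 = 7^2 * 7 = 3*7 = 21
  bit 2 = 0: r = r^2 mod 23 = 21^2 = 4
  -> B = 4
s = B^a = 4^7 mod 23  (bits of 7 = 111)
  bit 0 = 1: r = r^2 * 4 mod 23 = 1^2 * 4 = 1*4 = 4
  bit 1 = 1: r = r^2 * 4 mod 23 = 4^2 * 4 = 16*4 = 18
  bit 2 = 1: r = r^2 * 4 mod 23 = 18^2 * 4 = 2*4 = 8
  -> s = B^a = 8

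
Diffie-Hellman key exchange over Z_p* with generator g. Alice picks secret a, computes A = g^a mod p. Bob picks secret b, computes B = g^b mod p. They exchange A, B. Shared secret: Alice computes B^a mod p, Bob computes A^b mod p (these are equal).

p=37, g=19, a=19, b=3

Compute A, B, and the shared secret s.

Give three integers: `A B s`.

Answer: 18 14 23

Derivation:
A = 19^19 mod 37  (bits of 19 = 10011)
  bit 0 = 1: r = r^2 * 19 mod 37 = 1^2 * 19 = 1*19 = 19
  bit 1 = 0: r = r^2 mod 37 = 19^2 = 28
  bit 2 = 0: r = r^2 mod 37 = 28^2 = 7
  bit 3 = 1: r = r^2 * 19 mod 37 = 7^2 * 19 = 12*19 = 6
  bit 4 = 1: r = r^2 * 19 mod 37 = 6^2 * 19 = 36*19 = 18
  -> A = 18
B = 19^3 mod 37  (bits of 3 = 11)
  bit 0 = 1: r = r^2 * 19 mod 37 = 1^2 * 19 = 1*19 = 19
  bit 1 = 1: r = r^2 * 19 mod 37 = 19^2 * 19 = 28*19 = 14
  -> B = 14
s = B^a = 14^19 mod 37  (bits of 19 = 10011)
  bit 0 = 1: r = r^2 * 14 mod 37 = 1^2 * 14 = 1*14 = 14
  bit 1 = 0: r = r^2 mod 37 = 14^2 = 11
  bit 2 = 0: r = r^2 mod 37 = 11^2 = 10
  bit 3 = 1: r = r^2 * 14 mod 37 = 10^2 * 14 = 26*14 = 31
  bit 4 = 1: r = r^2 * 14 mod 37 = 31^2 * 14 = 36*14 = 23
  -> s = B^a = 23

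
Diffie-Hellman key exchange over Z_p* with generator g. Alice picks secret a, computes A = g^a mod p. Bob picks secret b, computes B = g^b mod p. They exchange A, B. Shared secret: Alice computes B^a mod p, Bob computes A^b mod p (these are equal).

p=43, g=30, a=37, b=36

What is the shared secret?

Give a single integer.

A = 30^37 mod 43  (bits of 37 = 100101)
  bit 0 = 1: r = r^2 * 30 mod 43 = 1^2 * 30 = 1*30 = 30
  bit 1 = 0: r = r^2 mod 43 = 30^2 = 40
  bit 2 = 0: r = r^2 mod 43 = 40^2 = 9
  bit 3 = 1: r = r^2 * 30 mod 43 = 9^2 * 30 = 38*30 = 22
  bit 4 = 0: r = r^2 mod 43 = 22^2 = 11
  bit 5 = 1: r = r^2 * 30 mod 43 = 11^2 * 30 = 35*30 = 18
  -> A = 18
B = 30^36 mod 43  (bits of 36 = 100100)
  bit 0 = 1: r = r^2 * 30 mod 43 = 1^2 * 30 = 1*30 = 30
  bit 1 = 0: r = r^2 mod 43 = 30^2 = 40
  bit 2 = 0: r = r^2 mod 43 = 40^2 = 9
  bit 3 = 1: r = r^2 * 30 mod 43 = 9^2 * 30 = 38*30 = 22
  bit 4 = 0: r = r^2 mod 43 = 22^2 = 11
  bit 5 = 0: r = r^2 mod 43 = 11^2 = 35
  -> B = 35
s = B^a = 35^37 mod 43  (bits of 37 = 100101)
  bit 0 = 1: r = r^2 * 35 mod 43 = 1^2 * 35 = 1*35 = 35
  bit 1 = 0: r = r^2 mod 43 = 35^2 = 21
  bit 2 = 0: r = r^2 mod 43 = 21^2 = 11
  bit 3 = 1: r = r^2 * 35 mod 43 = 11^2 * 35 = 35*35 = 21
  bit 4 = 0: r = r^2 mod 43 = 21^2 = 11
  bit 5 = 1: r = r^2 * 35 mod 43 = 11^2 * 35 = 35*35 = 21
  -> s = B^a = 21

Answer: 21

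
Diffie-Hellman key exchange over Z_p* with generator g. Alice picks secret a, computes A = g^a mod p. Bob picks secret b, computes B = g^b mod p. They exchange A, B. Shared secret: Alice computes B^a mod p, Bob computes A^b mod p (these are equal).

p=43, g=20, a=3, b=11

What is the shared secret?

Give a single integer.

A = 20^3 mod 43  (bits of 3 = 11)
  bit 0 = 1: r = r^2 * 20 mod 43 = 1^2 * 20 = 1*20 = 20
  bit 1 = 1: r = r^2 * 20 mod 43 = 20^2 * 20 = 13*20 = 2
  -> A = 2
B = 20^11 mod 43  (bits of 11 = 1011)
  bit 0 = 1: r = r^2 * 20 mod 43 = 1^2 * 20 = 1*20 = 20
  bit 1 = 0: r = r^2 mod 43 = 20^2 = 13
  bit 2 = 1: r = r^2 * 20 mod 43 = 13^2 * 20 = 40*20 = 26
  bit 3 = 1: r = r^2 * 20 mod 43 = 26^2 * 20 = 31*20 = 18
  -> B = 18
s = B^a = 18^3 mod 43  (bits of 3 = 11)
  bit 0 = 1: r = r^2 * 18 mod 43 = 1^2 * 18 = 1*18 = 18
  bit 1 = 1: r = r^2 * 18 mod 43 = 18^2 * 18 = 23*18 = 27
  -> s = B^a = 27

Answer: 27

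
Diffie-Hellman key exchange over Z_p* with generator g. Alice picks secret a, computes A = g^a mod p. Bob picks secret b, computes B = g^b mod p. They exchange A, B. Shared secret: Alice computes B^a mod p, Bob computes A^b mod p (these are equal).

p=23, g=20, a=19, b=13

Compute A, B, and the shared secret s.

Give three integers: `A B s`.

A = 20^19 mod 23  (bits of 19 = 10011)
  bit 0 = 1: r = r^2 * 20 mod 23 = 1^2 * 20 = 1*20 = 20
  bit 1 = 0: r = r^2 mod 23 = 20^2 = 9
  bit 2 = 0: r = r^2 mod 23 = 9^2 = 12
  bit 3 = 1: r = r^2 * 20 mod 23 = 12^2 * 20 = 6*20 = 5
  bit 4 = 1: r = r^2 * 20 mod 23 = 5^2 * 20 = 2*20 = 17
  -> A = 17
B = 20^13 mod 23  (bits of 13 = 1101)
  bit 0 = 1: r = r^2 * 20 mod 23 = 1^2 * 20 = 1*20 = 20
  bit 1 = 1: r = r^2 * 20 mod 23 = 20^2 * 20 = 9*20 = 19
  bit 2 = 0: r = r^2 mod 23 = 19^2 = 16
  bit 3 = 1: r = r^2 * 20 mod 23 = 16^2 * 20 = 3*20 = 14
  -> B = 14
s = B^a = 14^19 mod 23  (bits of 19 = 10011)
  bit 0 = 1: r = r^2 * 14 mod 23 = 1^2 * 14 = 1*14 = 14
  bit 1 = 0: r = r^2 mod 23 = 14^2 = 12
  bit 2 = 0: r = r^2 mod 23 = 12^2 = 6
  bit 3 = 1: r = r^2 * 14 mod 23 = 6^2 * 14 = 13*14 = 21
  bit 4 = 1: r = r^2 * 14 mod 23 = 21^2 * 14 = 4*14 = 10
  -> s = B^a = 10

Answer: 17 14 10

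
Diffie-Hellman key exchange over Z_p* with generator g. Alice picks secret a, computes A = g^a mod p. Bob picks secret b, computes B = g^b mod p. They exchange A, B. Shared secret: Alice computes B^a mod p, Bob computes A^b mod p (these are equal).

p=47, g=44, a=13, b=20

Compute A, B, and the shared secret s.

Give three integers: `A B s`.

Answer: 11 7 25

Derivation:
A = 44^13 mod 47  (bits of 13 = 1101)
  bit 0 = 1: r = r^2 * 44 mod 47 = 1^2 * 44 = 1*44 = 44
  bit 1 = 1: r = r^2 * 44 mod 47 = 44^2 * 44 = 9*44 = 20
  bit 2 = 0: r = r^2 mod 47 = 20^2 = 24
  bit 3 = 1: r = r^2 * 44 mod 47 = 24^2 * 44 = 12*44 = 11
  -> A = 11
B = 44^20 mod 47  (bits of 20 = 10100)
  bit 0 = 1: r = r^2 * 44 mod 47 = 1^2 * 44 = 1*44 = 44
  bit 1 = 0: r = r^2 mod 47 = 44^2 = 9
  bit 2 = 1: r = r^2 * 44 mod 47 = 9^2 * 44 = 34*44 = 39
  bit 3 = 0: r = r^2 mod 47 = 39^2 = 17
  bit 4 = 0: r = r^2 mod 47 = 17^2 = 7
  -> B = 7
s = B^a = 7^13 mod 47  (bits of 13 = 1101)
  bit 0 = 1: r = r^2 * 7 mod 47 = 1^2 * 7 = 1*7 = 7
  bit 1 = 1: r = r^2 * 7 mod 47 = 7^2 * 7 = 2*7 = 14
  bit 2 = 0: r = r^2 mod 47 = 14^2 = 8
  bit 3 = 1: r = r^2 * 7 mod 47 = 8^2 * 7 = 17*7 = 25
  -> s = B^a = 25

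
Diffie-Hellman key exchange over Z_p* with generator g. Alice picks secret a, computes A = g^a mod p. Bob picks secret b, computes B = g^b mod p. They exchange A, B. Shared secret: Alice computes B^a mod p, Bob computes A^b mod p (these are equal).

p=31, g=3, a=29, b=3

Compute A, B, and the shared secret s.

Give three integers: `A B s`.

A = 3^29 mod 31  (bits of 29 = 11101)
  bit 0 = 1: r = r^2 * 3 mod 31 = 1^2 * 3 = 1*3 = 3
  bit 1 = 1: r = r^2 * 3 mod 31 = 3^2 * 3 = 9*3 = 27
  bit 2 = 1: r = r^2 * 3 mod 31 = 27^2 * 3 = 16*3 = 17
  bit 3 = 0: r = r^2 mod 31 = 17^2 = 10
  bit 4 = 1: r = r^2 * 3 mod 31 = 10^2 * 3 = 7*3 = 21
  -> A = 21
B = 3^3 mod 31  (bits of 3 = 11)
  bit 0 = 1: r = r^2 * 3 mod 31 = 1^2 * 3 = 1*3 = 3
  bit 1 = 1: r = r^2 * 3 mod 31 = 3^2 * 3 = 9*3 = 27
  -> B = 27
s = B^a = 27^29 mod 31  (bits of 29 = 11101)
  bit 0 = 1: r = r^2 * 27 mod 31 = 1^2 * 27 = 1*27 = 27
  bit 1 = 1: r = r^2 * 27 mod 31 = 27^2 * 27 = 16*27 = 29
  bit 2 = 1: r = r^2 * 27 mod 31 = 29^2 * 27 = 4*27 = 15
  bit 3 = 0: r = r^2 mod 31 = 15^2 = 8
  bit 4 = 1: r = r^2 * 27 mod 31 = 8^2 * 27 = 2*27 = 23
  -> s = B^a = 23

Answer: 21 27 23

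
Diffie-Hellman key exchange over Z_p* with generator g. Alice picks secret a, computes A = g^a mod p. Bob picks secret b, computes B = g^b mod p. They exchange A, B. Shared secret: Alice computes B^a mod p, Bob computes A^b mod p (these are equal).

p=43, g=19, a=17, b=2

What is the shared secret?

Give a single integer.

Answer: 23

Derivation:
A = 19^17 mod 43  (bits of 17 = 10001)
  bit 0 = 1: r = r^2 * 19 mod 43 = 1^2 * 19 = 1*19 = 19
  bit 1 = 0: r = r^2 mod 43 = 19^2 = 17
  bit 2 = 0: r = r^2 mod 43 = 17^2 = 31
  bit 3 = 0: r = r^2 mod 43 = 31^2 = 15
  bit 4 = 1: r = r^2 * 19 mod 43 = 15^2 * 19 = 10*19 = 18
  -> A = 18
B = 19^2 mod 43  (bits of 2 = 10)
  bit 0 = 1: r = r^2 * 19 mod 43 = 1^2 * 19 = 1*19 = 19
  bit 1 = 0: r = r^2 mod 43 = 19^2 = 17
  -> B = 17
s = B^a = 17^17 mod 43  (bits of 17 = 10001)
  bit 0 = 1: r = r^2 * 17 mod 43 = 1^2 * 17 = 1*17 = 17
  bit 1 = 0: r = r^2 mod 43 = 17^2 = 31
  bit 2 = 0: r = r^2 mod 43 = 31^2 = 15
  bit 3 = 0: r = r^2 mod 43 = 15^2 = 10
  bit 4 = 1: r = r^2 * 17 mod 43 = 10^2 * 17 = 14*17 = 23
  -> s = B^a = 23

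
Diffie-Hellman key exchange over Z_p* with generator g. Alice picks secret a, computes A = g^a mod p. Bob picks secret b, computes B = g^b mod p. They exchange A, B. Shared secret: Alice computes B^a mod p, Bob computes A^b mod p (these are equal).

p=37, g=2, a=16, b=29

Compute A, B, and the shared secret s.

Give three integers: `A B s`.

A = 2^16 mod 37  (bits of 16 = 10000)
  bit 0 = 1: r = r^2 * 2 mod 37 = 1^2 * 2 = 1*2 = 2
  bit 1 = 0: r = r^2 mod 37 = 2^2 = 4
  bit 2 = 0: r = r^2 mod 37 = 4^2 = 16
  bit 3 = 0: r = r^2 mod 37 = 16^2 = 34
  bit 4 = 0: r = r^2 mod 37 = 34^2 = 9
  -> A = 9
B = 2^29 mod 37  (bits of 29 = 11101)
  bit 0 = 1: r = r^2 * 2 mod 37 = 1^2 * 2 = 1*2 = 2
  bit 1 = 1: r = r^2 * 2 mod 37 = 2^2 * 2 = 4*2 = 8
  bit 2 = 1: r = r^2 * 2 mod 37 = 8^2 * 2 = 27*2 = 17
  bit 3 = 0: r = r^2 mod 37 = 17^2 = 30
  bit 4 = 1: r = r^2 * 2 mod 37 = 30^2 * 2 = 12*2 = 24
  -> B = 24
s = B^a = 24^16 mod 37  (bits of 16 = 10000)
  bit 0 = 1: r = r^2 * 24 mod 37 = 1^2 * 24 = 1*24 = 24
  bit 1 = 0: r = r^2 mod 37 = 24^2 = 21
  bit 2 = 0: r = r^2 mod 37 = 21^2 = 34
  bit 3 = 0: r = r^2 mod 37 = 34^2 = 9
  bit 4 = 0: r = r^2 mod 37 = 9^2 = 7
  -> s = B^a = 7

Answer: 9 24 7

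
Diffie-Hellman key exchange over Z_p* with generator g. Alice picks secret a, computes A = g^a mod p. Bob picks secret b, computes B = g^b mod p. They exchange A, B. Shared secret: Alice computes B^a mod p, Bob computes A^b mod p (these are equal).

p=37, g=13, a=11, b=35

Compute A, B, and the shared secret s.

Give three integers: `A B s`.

Answer: 15 20 5

Derivation:
A = 13^11 mod 37  (bits of 11 = 1011)
  bit 0 = 1: r = r^2 * 13 mod 37 = 1^2 * 13 = 1*13 = 13
  bit 1 = 0: r = r^2 mod 37 = 13^2 = 21
  bit 2 = 1: r = r^2 * 13 mod 37 = 21^2 * 13 = 34*13 = 35
  bit 3 = 1: r = r^2 * 13 mod 37 = 35^2 * 13 = 4*13 = 15
  -> A = 15
B = 13^35 mod 37  (bits of 35 = 100011)
  bit 0 = 1: r = r^2 * 13 mod 37 = 1^2 * 13 = 1*13 = 13
  bit 1 = 0: r = r^2 mod 37 = 13^2 = 21
  bit 2 = 0: r = r^2 mod 37 = 21^2 = 34
  bit 3 = 0: r = r^2 mod 37 = 34^2 = 9
  bit 4 = 1: r = r^2 * 13 mod 37 = 9^2 * 13 = 7*13 = 17
  bit 5 = 1: r = r^2 * 13 mod 37 = 17^2 * 13 = 30*13 = 20
  -> B = 20
s = B^a = 20^11 mod 37  (bits of 11 = 1011)
  bit 0 = 1: r = r^2 * 20 mod 37 = 1^2 * 20 = 1*20 = 20
  bit 1 = 0: r = r^2 mod 37 = 20^2 = 30
  bit 2 = 1: r = r^2 * 20 mod 37 = 30^2 * 20 = 12*20 = 18
  bit 3 = 1: r = r^2 * 20 mod 37 = 18^2 * 20 = 28*20 = 5
  -> s = B^a = 5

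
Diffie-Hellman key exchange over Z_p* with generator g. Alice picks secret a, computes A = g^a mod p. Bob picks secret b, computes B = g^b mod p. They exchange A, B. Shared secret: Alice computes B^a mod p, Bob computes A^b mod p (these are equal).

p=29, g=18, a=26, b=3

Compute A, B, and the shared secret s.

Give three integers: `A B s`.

Answer: 6 3 13

Derivation:
A = 18^26 mod 29  (bits of 26 = 11010)
  bit 0 = 1: r = r^2 * 18 mod 29 = 1^2 * 18 = 1*18 = 18
  bit 1 = 1: r = r^2 * 18 mod 29 = 18^2 * 18 = 5*18 = 3
  bit 2 = 0: r = r^2 mod 29 = 3^2 = 9
  bit 3 = 1: r = r^2 * 18 mod 29 = 9^2 * 18 = 23*18 = 8
  bit 4 = 0: r = r^2 mod 29 = 8^2 = 6
  -> A = 6
B = 18^3 mod 29  (bits of 3 = 11)
  bit 0 = 1: r = r^2 * 18 mod 29 = 1^2 * 18 = 1*18 = 18
  bit 1 = 1: r = r^2 * 18 mod 29 = 18^2 * 18 = 5*18 = 3
  -> B = 3
s = B^a = 3^26 mod 29  (bits of 26 = 11010)
  bit 0 = 1: r = r^2 * 3 mod 29 = 1^2 * 3 = 1*3 = 3
  bit 1 = 1: r = r^2 * 3 mod 29 = 3^2 * 3 = 9*3 = 27
  bit 2 = 0: r = r^2 mod 29 = 27^2 = 4
  bit 3 = 1: r = r^2 * 3 mod 29 = 4^2 * 3 = 16*3 = 19
  bit 4 = 0: r = r^2 mod 29 = 19^2 = 13
  -> s = B^a = 13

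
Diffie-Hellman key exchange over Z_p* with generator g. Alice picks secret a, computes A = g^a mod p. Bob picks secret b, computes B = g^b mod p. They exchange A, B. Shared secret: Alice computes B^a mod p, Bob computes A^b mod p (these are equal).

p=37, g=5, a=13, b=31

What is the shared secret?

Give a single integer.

A = 5^13 mod 37  (bits of 13 = 1101)
  bit 0 = 1: r = r^2 * 5 mod 37 = 1^2 * 5 = 1*5 = 5
  bit 1 = 1: r = r^2 * 5 mod 37 = 5^2 * 5 = 25*5 = 14
  bit 2 = 0: r = r^2 mod 37 = 14^2 = 11
  bit 3 = 1: r = r^2 * 5 mod 37 = 11^2 * 5 = 10*5 = 13
  -> A = 13
B = 5^31 mod 37  (bits of 31 = 11111)
  bit 0 = 1: r = r^2 * 5 mod 37 = 1^2 * 5 = 1*5 = 5
  bit 1 = 1: r = r^2 * 5 mod 37 = 5^2 * 5 = 25*5 = 14
  bit 2 = 1: r = r^2 * 5 mod 37 = 14^2 * 5 = 11*5 = 18
  bit 3 = 1: r = r^2 * 5 mod 37 = 18^2 * 5 = 28*5 = 29
  bit 4 = 1: r = r^2 * 5 mod 37 = 29^2 * 5 = 27*5 = 24
  -> B = 24
s = B^a = 24^13 mod 37  (bits of 13 = 1101)
  bit 0 = 1: r = r^2 * 24 mod 37 = 1^2 * 24 = 1*24 = 24
  bit 1 = 1: r = r^2 * 24 mod 37 = 24^2 * 24 = 21*24 = 23
  bit 2 = 0: r = r^2 mod 37 = 23^2 = 11
  bit 3 = 1: r = r^2 * 24 mod 37 = 11^2 * 24 = 10*24 = 18
  -> s = B^a = 18

Answer: 18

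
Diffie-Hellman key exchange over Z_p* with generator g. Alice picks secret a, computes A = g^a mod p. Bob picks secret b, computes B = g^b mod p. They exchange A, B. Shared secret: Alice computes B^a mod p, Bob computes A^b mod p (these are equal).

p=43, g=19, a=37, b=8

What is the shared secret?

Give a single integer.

Answer: 17

Derivation:
A = 19^37 mod 43  (bits of 37 = 100101)
  bit 0 = 1: r = r^2 * 19 mod 43 = 1^2 * 19 = 1*19 = 19
  bit 1 = 0: r = r^2 mod 43 = 19^2 = 17
  bit 2 = 0: r = r^2 mod 43 = 17^2 = 31
  bit 3 = 1: r = r^2 * 19 mod 43 = 31^2 * 19 = 15*19 = 27
  bit 4 = 0: r = r^2 mod 43 = 27^2 = 41
  bit 5 = 1: r = r^2 * 19 mod 43 = 41^2 * 19 = 4*19 = 33
  -> A = 33
B = 19^8 mod 43  (bits of 8 = 1000)
  bit 0 = 1: r = r^2 * 19 mod 43 = 1^2 * 19 = 1*19 = 19
  bit 1 = 0: r = r^2 mod 43 = 19^2 = 17
  bit 2 = 0: r = r^2 mod 43 = 17^2 = 31
  bit 3 = 0: r = r^2 mod 43 = 31^2 = 15
  -> B = 15
s = B^a = 15^37 mod 43  (bits of 37 = 100101)
  bit 0 = 1: r = r^2 * 15 mod 43 = 1^2 * 15 = 1*15 = 15
  bit 1 = 0: r = r^2 mod 43 = 15^2 = 10
  bit 2 = 0: r = r^2 mod 43 = 10^2 = 14
  bit 3 = 1: r = r^2 * 15 mod 43 = 14^2 * 15 = 24*15 = 16
  bit 4 = 0: r = r^2 mod 43 = 16^2 = 41
  bit 5 = 1: r = r^2 * 15 mod 43 = 41^2 * 15 = 4*15 = 17
  -> s = B^a = 17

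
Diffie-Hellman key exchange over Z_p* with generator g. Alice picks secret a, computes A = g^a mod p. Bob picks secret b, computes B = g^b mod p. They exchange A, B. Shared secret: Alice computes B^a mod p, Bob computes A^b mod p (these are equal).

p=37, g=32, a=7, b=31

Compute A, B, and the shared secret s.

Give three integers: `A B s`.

A = 32^7 mod 37  (bits of 7 = 111)
  bit 0 = 1: r = r^2 * 32 mod 37 = 1^2 * 32 = 1*32 = 32
  bit 1 = 1: r = r^2 * 32 mod 37 = 32^2 * 32 = 25*32 = 23
  bit 2 = 1: r = r^2 * 32 mod 37 = 23^2 * 32 = 11*32 = 19
  -> A = 19
B = 32^31 mod 37  (bits of 31 = 11111)
  bit 0 = 1: r = r^2 * 32 mod 37 = 1^2 * 32 = 1*32 = 32
  bit 1 = 1: r = r^2 * 32 mod 37 = 32^2 * 32 = 25*32 = 23
  bit 2 = 1: r = r^2 * 32 mod 37 = 23^2 * 32 = 11*32 = 19
  bit 3 = 1: r = r^2 * 32 mod 37 = 19^2 * 32 = 28*32 = 8
  bit 4 = 1: r = r^2 * 32 mod 37 = 8^2 * 32 = 27*32 = 13
  -> B = 13
s = B^a = 13^7 mod 37  (bits of 7 = 111)
  bit 0 = 1: r = r^2 * 13 mod 37 = 1^2 * 13 = 1*13 = 13
  bit 1 = 1: r = r^2 * 13 mod 37 = 13^2 * 13 = 21*13 = 14
  bit 2 = 1: r = r^2 * 13 mod 37 = 14^2 * 13 = 11*13 = 32
  -> s = B^a = 32

Answer: 19 13 32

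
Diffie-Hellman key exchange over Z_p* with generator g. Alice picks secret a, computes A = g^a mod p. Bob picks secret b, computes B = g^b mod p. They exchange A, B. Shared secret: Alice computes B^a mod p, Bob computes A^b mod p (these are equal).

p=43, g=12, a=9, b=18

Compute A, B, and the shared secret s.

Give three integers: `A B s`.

A = 12^9 mod 43  (bits of 9 = 1001)
  bit 0 = 1: r = r^2 * 12 mod 43 = 1^2 * 12 = 1*12 = 12
  bit 1 = 0: r = r^2 mod 43 = 12^2 = 15
  bit 2 = 0: r = r^2 mod 43 = 15^2 = 10
  bit 3 = 1: r = r^2 * 12 mod 43 = 10^2 * 12 = 14*12 = 39
  -> A = 39
B = 12^18 mod 43  (bits of 18 = 10010)
  bit 0 = 1: r = r^2 * 12 mod 43 = 1^2 * 12 = 1*12 = 12
  bit 1 = 0: r = r^2 mod 43 = 12^2 = 15
  bit 2 = 0: r = r^2 mod 43 = 15^2 = 10
  bit 3 = 1: r = r^2 * 12 mod 43 = 10^2 * 12 = 14*12 = 39
  bit 4 = 0: r = r^2 mod 43 = 39^2 = 16
  -> B = 16
s = B^a = 16^9 mod 43  (bits of 9 = 1001)
  bit 0 = 1: r = r^2 * 16 mod 43 = 1^2 * 16 = 1*16 = 16
  bit 1 = 0: r = r^2 mod 43 = 16^2 = 41
  bit 2 = 0: r = r^2 mod 43 = 41^2 = 4
  bit 3 = 1: r = r^2 * 16 mod 43 = 4^2 * 16 = 16*16 = 41
  -> s = B^a = 41

Answer: 39 16 41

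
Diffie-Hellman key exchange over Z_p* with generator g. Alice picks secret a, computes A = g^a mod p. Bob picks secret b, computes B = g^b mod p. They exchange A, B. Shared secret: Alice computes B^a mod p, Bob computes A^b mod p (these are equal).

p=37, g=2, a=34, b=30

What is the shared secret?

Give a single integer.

A = 2^34 mod 37  (bits of 34 = 100010)
  bit 0 = 1: r = r^2 * 2 mod 37 = 1^2 * 2 = 1*2 = 2
  bit 1 = 0: r = r^2 mod 37 = 2^2 = 4
  bit 2 = 0: r = r^2 mod 37 = 4^2 = 16
  bit 3 = 0: r = r^2 mod 37 = 16^2 = 34
  bit 4 = 1: r = r^2 * 2 mod 37 = 34^2 * 2 = 9*2 = 18
  bit 5 = 0: r = r^2 mod 37 = 18^2 = 28
  -> A = 28
B = 2^30 mod 37  (bits of 30 = 11110)
  bit 0 = 1: r = r^2 * 2 mod 37 = 1^2 * 2 = 1*2 = 2
  bit 1 = 1: r = r^2 * 2 mod 37 = 2^2 * 2 = 4*2 = 8
  bit 2 = 1: r = r^2 * 2 mod 37 = 8^2 * 2 = 27*2 = 17
  bit 3 = 1: r = r^2 * 2 mod 37 = 17^2 * 2 = 30*2 = 23
  bit 4 = 0: r = r^2 mod 37 = 23^2 = 11
  -> B = 11
s = B^a = 11^34 mod 37  (bits of 34 = 100010)
  bit 0 = 1: r = r^2 * 11 mod 37 = 1^2 * 11 = 1*11 = 11
  bit 1 = 0: r = r^2 mod 37 = 11^2 = 10
  bit 2 = 0: r = r^2 mod 37 = 10^2 = 26
  bit 3 = 0: r = r^2 mod 37 = 26^2 = 10
  bit 4 = 1: r = r^2 * 11 mod 37 = 10^2 * 11 = 26*11 = 27
  bit 5 = 0: r = r^2 mod 37 = 27^2 = 26
  -> s = B^a = 26

Answer: 26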